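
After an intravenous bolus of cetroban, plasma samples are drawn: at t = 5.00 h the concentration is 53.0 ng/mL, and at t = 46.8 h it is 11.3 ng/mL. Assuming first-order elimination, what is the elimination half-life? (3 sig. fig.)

k = ln(C₁/C₂) / (t₂ − t₁) = ln(53.0/11.3) / (46.8 − 5.00)
  = 1.545 / 41.80 = 0.03697 h⁻¹
t½ = ln 2 / k = ln 2 / 0.03697 ≈ 18.7 hours

18.7 hours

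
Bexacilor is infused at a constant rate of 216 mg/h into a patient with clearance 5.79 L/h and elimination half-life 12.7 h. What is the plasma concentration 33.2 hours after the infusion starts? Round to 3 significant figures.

Css = rate / CL = 216 / 5.79 = 37.31 µg/mL
k = ln 2 / 12.7 = 0.05458 h⁻¹
C(t) = Css (1 − e^(−kt)) = 37.31 × (1 − e^(−1.812)) = 37.31 × 0.8367 ≈ 31.2 µg/mL

31.2 µg/mL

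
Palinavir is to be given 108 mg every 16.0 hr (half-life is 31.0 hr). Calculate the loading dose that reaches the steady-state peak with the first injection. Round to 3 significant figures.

359 mg

k = ln 2 / 31.0 = 0.02236 hr⁻¹
Accumulation ratio R = 1 / (1 − e^(−kτ)) = 1 / (1 − e^(−0.02236×16.0)) = 1 / (1 − 0.6992) = 3.325
Loading dose = maintenance dose × R = 108 × 3.325 ≈ 359 mg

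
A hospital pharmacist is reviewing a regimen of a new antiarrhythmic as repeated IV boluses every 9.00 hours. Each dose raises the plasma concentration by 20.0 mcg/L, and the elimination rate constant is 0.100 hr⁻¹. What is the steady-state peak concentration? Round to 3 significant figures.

33.7 mcg/L

Fraction remaining after one interval: e^(−kτ) = e^(−0.1000 × 9.00) = 0.4066
R = 1 / (1 − 0.4066) = 1.685
Css,max = 20.0 × 1.685 ≈ 33.7 mcg/L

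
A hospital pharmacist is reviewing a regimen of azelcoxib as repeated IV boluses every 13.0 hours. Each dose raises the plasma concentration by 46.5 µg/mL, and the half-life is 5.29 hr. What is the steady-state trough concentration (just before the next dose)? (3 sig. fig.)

10.4 µg/mL

k = ln 2 / 5.29 = 0.1310 hr⁻¹
Fraction remaining after one interval: e^(−kτ) = e^(−0.1310 × 13.0) = 0.1821
R = 1 / (1 − 0.1821) = 1.223
Css,max = 46.5 × 1.223 = 56.85 µg/mL
Css,min = Css,max × e^(−kτ) = 56.85 × 0.1821 ≈ 10.4 µg/mL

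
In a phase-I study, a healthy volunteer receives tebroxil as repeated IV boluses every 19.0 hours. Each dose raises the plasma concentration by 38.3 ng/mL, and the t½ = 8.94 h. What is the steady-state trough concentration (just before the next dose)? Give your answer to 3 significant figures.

11.4 ng/mL

k = ln 2 / 8.94 = 0.07753 h⁻¹
Fraction remaining after one interval: e^(−kτ) = e^(−0.07753 × 19.0) = 0.2292
R = 1 / (1 − 0.2292) = 1.297
Css,max = 38.3 × 1.297 = 49.69 ng/mL
Css,min = Css,max × e^(−kτ) = 49.69 × 0.2292 ≈ 11.4 ng/mL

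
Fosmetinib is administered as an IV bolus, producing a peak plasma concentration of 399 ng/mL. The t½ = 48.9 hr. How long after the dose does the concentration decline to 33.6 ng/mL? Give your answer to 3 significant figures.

175 hours

k = ln 2 / 48.9 = 0.01417 hr⁻¹
C(t) = C₀ e^(−kt)  ⇒  t = ln(C₀/C) / k
t = ln(399/33.6) / 0.01417 = 2.474 / 0.01417 ≈ 175 hours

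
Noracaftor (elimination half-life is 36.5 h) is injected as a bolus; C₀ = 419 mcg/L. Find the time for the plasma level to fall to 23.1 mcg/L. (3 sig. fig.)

k = ln 2 / 36.5 = 0.01899 h⁻¹
C(t) = C₀ e^(−kt)  ⇒  t = ln(C₀/C) / k
t = ln(419/23.1) / 0.01899 = 2.898 / 0.01899 ≈ 153 hours

153 hours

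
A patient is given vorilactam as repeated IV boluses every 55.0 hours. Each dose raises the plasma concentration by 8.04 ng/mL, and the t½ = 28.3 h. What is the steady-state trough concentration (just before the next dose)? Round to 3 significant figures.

2.82 ng/mL

k = ln 2 / 28.3 = 0.02449 h⁻¹
Fraction remaining after one interval: e^(−kτ) = e^(−0.02449 × 55.0) = 0.2600
R = 1 / (1 − 0.2600) = 1.351
Css,max = 8.04 × 1.351 = 10.86 ng/mL
Css,min = Css,max × e^(−kτ) = 10.86 × 0.2600 ≈ 2.82 ng/mL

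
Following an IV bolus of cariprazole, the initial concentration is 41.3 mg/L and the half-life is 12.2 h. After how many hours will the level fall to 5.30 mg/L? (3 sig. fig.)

k = ln 2 / 12.2 = 0.05682 h⁻¹
C(t) = C₀ e^(−kt)  ⇒  t = ln(C₀/C) / k
t = ln(41.3/5.30) / 0.05682 = 2.053 / 0.05682 ≈ 36.1 hours

36.1 hours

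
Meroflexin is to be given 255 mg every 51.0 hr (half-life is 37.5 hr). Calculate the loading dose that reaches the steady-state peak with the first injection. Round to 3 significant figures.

418 mg

k = ln 2 / 37.5 = 0.01848 hr⁻¹
Accumulation ratio R = 1 / (1 − e^(−kτ)) = 1 / (1 − e^(−0.01848×51.0)) = 1 / (1 − 0.3896) = 1.638
Loading dose = maintenance dose × R = 255 × 1.638 ≈ 418 mg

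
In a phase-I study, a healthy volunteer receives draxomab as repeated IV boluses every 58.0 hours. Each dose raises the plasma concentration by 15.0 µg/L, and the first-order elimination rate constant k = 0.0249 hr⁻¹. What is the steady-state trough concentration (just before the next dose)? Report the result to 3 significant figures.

Fraction remaining after one interval: e^(−kτ) = e^(−0.02490 × 58.0) = 0.2359
R = 1 / (1 − 0.2359) = 1.309
Css,max = 15.0 × 1.309 = 19.63 µg/L
Css,min = Css,max × e^(−kτ) = 19.63 × 0.2359 ≈ 4.63 µg/L

4.63 µg/L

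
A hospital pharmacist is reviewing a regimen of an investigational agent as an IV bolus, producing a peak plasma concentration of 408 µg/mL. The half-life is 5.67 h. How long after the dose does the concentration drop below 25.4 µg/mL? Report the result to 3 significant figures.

22.7 hours

k = ln 2 / 5.67 = 0.1222 h⁻¹
C(t) = C₀ e^(−kt)  ⇒  t = ln(C₀/C) / k
t = ln(408/25.4) / 0.1222 = 2.777 / 0.1222 ≈ 22.7 hours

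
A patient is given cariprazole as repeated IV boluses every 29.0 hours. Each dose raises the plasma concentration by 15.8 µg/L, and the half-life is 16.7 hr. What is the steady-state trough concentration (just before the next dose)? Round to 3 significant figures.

6.77 µg/L

k = ln 2 / 16.7 = 0.04151 hr⁻¹
Fraction remaining after one interval: e^(−kτ) = e^(−0.04151 × 29.0) = 0.3001
R = 1 / (1 − 0.3001) = 1.429
Css,max = 15.8 × 1.429 = 22.57 µg/L
Css,min = Css,max × e^(−kτ) = 22.57 × 0.3001 ≈ 6.77 µg/L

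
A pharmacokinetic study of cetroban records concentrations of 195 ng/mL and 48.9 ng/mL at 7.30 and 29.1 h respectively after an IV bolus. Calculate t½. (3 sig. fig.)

k = ln(C₁/C₂) / (t₂ − t₁) = ln(195/48.9) / (29.1 − 7.30)
  = 1.383 / 21.80 = 0.06345 h⁻¹
t½ = ln 2 / k = ln 2 / 0.06345 ≈ 10.9 hours

10.9 hours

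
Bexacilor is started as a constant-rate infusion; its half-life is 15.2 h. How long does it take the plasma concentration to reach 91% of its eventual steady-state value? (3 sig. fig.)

k = ln 2 / 15.2 = 0.04560 h⁻¹
f = 1 − e^(−kt)  ⇒  t = −ln(1 − f) / k
t = −ln(1 − 0.91) / 0.04560 = 2.408 / 0.04560 ≈ 52.8 hours

52.8 hours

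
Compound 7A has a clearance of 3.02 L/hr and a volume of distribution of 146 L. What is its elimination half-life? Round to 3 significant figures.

k = CL / V = 3.02 / 146 = 0.02068 hr⁻¹
t½ = ln 2 / k = ln 2 / 0.02068 ≈ 33.5 hours

33.5 hours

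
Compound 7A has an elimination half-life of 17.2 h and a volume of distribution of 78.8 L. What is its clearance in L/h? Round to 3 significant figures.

3.18 L/h

k = ln 2 / t½ = ln 2 / 17.2 = 0.04030 h⁻¹
CL = k · V = 0.04030 × 78.8 ≈ 3.18 L/h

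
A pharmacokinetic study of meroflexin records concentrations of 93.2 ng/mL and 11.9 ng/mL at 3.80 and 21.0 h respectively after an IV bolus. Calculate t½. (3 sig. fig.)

5.79 hours

k = ln(C₁/C₂) / (t₂ − t₁) = ln(93.2/11.9) / (21.0 − 3.80)
  = 2.058 / 17.20 = 0.1197 h⁻¹
t½ = ln 2 / k = ln 2 / 0.1197 ≈ 5.79 hours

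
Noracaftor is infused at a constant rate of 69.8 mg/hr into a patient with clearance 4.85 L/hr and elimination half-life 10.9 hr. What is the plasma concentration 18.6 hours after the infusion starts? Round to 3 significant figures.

9.98 µg/mL

Css = rate / CL = 69.8 / 4.85 = 14.39 µg/mL
k = ln 2 / 10.9 = 0.06359 hr⁻¹
C(t) = Css (1 − e^(−kt)) = 14.39 × (1 − e^(−1.183)) = 14.39 × 0.6936 ≈ 9.98 µg/mL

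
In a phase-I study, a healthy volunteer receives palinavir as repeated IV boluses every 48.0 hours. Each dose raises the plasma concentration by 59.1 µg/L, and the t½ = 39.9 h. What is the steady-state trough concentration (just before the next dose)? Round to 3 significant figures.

45.4 µg/L

k = ln 2 / 39.9 = 0.01737 h⁻¹
Fraction remaining after one interval: e^(−kτ) = e^(−0.01737 × 48.0) = 0.4344
R = 1 / (1 − 0.4344) = 1.768
Css,max = 59.1 × 1.768 = 104.5 µg/L
Css,min = Css,max × e^(−kτ) = 104.5 × 0.4344 ≈ 45.4 µg/L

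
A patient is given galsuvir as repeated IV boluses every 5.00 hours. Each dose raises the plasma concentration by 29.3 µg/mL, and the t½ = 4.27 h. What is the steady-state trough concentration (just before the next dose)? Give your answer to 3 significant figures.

k = ln 2 / 4.27 = 0.1623 h⁻¹
Fraction remaining after one interval: e^(−kτ) = e^(−0.1623 × 5.00) = 0.4441
R = 1 / (1 − 0.4441) = 1.799
Css,max = 29.3 × 1.799 = 52.71 µg/mL
Css,min = Css,max × e^(−kτ) = 52.71 × 0.4441 ≈ 23.4 µg/mL

23.4 µg/mL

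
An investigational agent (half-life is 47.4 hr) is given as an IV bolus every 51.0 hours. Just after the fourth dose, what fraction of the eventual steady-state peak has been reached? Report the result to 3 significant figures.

0.949

k = ln 2 / 47.4 = 0.01462 hr⁻¹
f_n = 1 − e^(−nkτ) = 1 − e^(−4 × 0.01462 × 51.0) = 1 − e^(−2.983) = 1 − 0.05063 ≈ 0.949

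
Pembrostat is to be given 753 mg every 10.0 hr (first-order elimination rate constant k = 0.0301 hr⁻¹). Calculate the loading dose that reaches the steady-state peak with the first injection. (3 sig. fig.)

Accumulation ratio R = 1 / (1 − e^(−kτ)) = 1 / (1 − e^(−0.03010×10.0)) = 1 / (1 − 0.7401) = 3.847
Loading dose = maintenance dose × R = 753 × 3.847 ≈ 2900 mg

2900 mg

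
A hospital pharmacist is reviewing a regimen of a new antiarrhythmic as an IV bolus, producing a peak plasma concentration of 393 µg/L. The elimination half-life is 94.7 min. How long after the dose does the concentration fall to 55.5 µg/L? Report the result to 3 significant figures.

k = ln 2 / 94.7 = 0.007319 min⁻¹
C(t) = C₀ e^(−kt)  ⇒  t = ln(C₀/C) / k
t = ln(393/55.5) / 0.007319 = 1.957 / 0.007319 ≈ 267 minutes

267 minutes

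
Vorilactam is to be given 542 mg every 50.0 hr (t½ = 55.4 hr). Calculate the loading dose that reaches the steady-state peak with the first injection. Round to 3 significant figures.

1170 mg

k = ln 2 / 55.4 = 0.01251 hr⁻¹
Accumulation ratio R = 1 / (1 − e^(−kτ)) = 1 / (1 − e^(−0.01251×50.0)) = 1 / (1 − 0.5349) = 2.150
Loading dose = maintenance dose × R = 542 × 2.150 ≈ 1170 mg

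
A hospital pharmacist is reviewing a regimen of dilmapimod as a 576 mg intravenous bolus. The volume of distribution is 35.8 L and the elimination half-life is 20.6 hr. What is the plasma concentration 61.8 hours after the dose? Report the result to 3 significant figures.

2.01 µg/mL

C₀ = dose / V = 576 / 35.8 = 16.09 µg/mL
k = ln 2 / 20.6 = 0.03365 hr⁻¹
C(t) = C₀ e^(−kt) = 16.09 × e^(−0.03365 × 61.8) = 16.09 × e^(−2.079) = 16.09 × 0.1250 ≈ 2.01 µg/mL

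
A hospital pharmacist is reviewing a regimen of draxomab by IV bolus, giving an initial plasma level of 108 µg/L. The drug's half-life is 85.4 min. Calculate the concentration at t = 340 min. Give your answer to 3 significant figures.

k = ln 2 / 85.4 = 0.008116 min⁻¹
C(t) = C₀ e^(−kt) = 108 × e^(−0.008116 × 340) = 108 × e^(−2.760) = 108 × 0.06332 ≈ 6.84 µg/L

6.84 µg/L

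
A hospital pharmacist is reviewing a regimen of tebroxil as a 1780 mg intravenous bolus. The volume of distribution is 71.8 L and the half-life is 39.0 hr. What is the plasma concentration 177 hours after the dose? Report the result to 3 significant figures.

1.07 µg/mL

C₀ = dose / V = 1780 / 71.8 = 24.79 µg/mL
k = ln 2 / 39.0 = 0.01777 hr⁻¹
C(t) = C₀ e^(−kt) = 24.79 × e^(−0.01777 × 177) = 24.79 × e^(−3.146) = 24.79 × 0.04303 ≈ 1.07 µg/mL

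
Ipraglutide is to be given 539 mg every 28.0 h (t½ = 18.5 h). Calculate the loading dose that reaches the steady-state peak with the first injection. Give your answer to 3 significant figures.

830 mg

k = ln 2 / 18.5 = 0.03747 h⁻¹
Accumulation ratio R = 1 / (1 − e^(−kτ)) = 1 / (1 − e^(−0.03747×28.0)) = 1 / (1 − 0.3503) = 1.539
Loading dose = maintenance dose × R = 539 × 1.539 ≈ 830 mg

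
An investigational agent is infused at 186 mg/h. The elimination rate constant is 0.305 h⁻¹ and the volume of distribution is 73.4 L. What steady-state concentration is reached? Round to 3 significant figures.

CL = k · V = 0.305 × 73.4 = 22.39 L/h
Css = rate / CL = 186 / 22.39 ≈ 8.31 µg/mL

8.31 µg/mL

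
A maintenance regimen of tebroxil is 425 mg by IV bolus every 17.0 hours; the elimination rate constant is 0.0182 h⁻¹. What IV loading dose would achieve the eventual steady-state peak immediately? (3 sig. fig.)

1600 mg

Accumulation ratio R = 1 / (1 − e^(−kτ)) = 1 / (1 − e^(−0.01820×17.0)) = 1 / (1 − 0.7339) = 3.758
Loading dose = maintenance dose × R = 425 × 3.758 ≈ 1600 mg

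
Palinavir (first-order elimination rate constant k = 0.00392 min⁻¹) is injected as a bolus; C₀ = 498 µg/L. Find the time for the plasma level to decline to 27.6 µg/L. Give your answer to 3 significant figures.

C(t) = C₀ e^(−kt)  ⇒  t = ln(C₀/C) / k
t = ln(498/27.6) / 0.003920 = 2.893 / 0.003920 ≈ 738 minutes

738 minutes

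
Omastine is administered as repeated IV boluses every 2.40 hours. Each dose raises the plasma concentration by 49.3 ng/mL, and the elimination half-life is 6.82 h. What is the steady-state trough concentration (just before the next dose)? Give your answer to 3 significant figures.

k = ln 2 / 6.82 = 0.1016 h⁻¹
Fraction remaining after one interval: e^(−kτ) = e^(−0.1016 × 2.40) = 0.7835
R = 1 / (1 − 0.7835) = 4.620
Css,max = 49.3 × 4.620 = 227.8 ng/mL
Css,min = Css,max × e^(−kτ) = 227.8 × 0.7835 ≈ 178 ng/mL

178 ng/mL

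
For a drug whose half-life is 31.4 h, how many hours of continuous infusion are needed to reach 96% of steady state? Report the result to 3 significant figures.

146 hours

k = ln 2 / 31.4 = 0.02207 h⁻¹
f = 1 − e^(−kt)  ⇒  t = −ln(1 − f) / k
t = −ln(1 − 0.96) / 0.02207 = 3.219 / 0.02207 ≈ 146 hours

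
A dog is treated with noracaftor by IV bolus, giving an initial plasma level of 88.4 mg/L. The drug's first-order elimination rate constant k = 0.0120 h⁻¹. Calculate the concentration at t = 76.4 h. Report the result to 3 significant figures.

C(t) = C₀ e^(−kt) = 88.4 × e^(−0.01200 × 76.4) = 88.4 × e^(−0.9168) = 88.4 × 0.3998 ≈ 35.3 mg/L

35.3 mg/L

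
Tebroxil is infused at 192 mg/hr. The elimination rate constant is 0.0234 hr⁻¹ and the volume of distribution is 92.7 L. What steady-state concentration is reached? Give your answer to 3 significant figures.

CL = k · V = 0.0234 × 92.7 = 2.169 L/hr
Css = rate / CL = 192 / 2.169 ≈ 88.5 mg/L

88.5 mg/L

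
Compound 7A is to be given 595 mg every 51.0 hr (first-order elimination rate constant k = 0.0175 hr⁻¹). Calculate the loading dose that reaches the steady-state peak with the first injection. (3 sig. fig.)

Accumulation ratio R = 1 / (1 − e^(−kτ)) = 1 / (1 − e^(−0.01750×51.0)) = 1 / (1 − 0.4096) = 1.694
Loading dose = maintenance dose × R = 595 × 1.694 ≈ 1010 mg

1010 mg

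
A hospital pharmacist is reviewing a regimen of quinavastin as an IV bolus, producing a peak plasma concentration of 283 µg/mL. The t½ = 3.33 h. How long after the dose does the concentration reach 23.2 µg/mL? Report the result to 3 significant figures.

k = ln 2 / 3.33 = 0.2082 h⁻¹
C(t) = C₀ e^(−kt)  ⇒  t = ln(C₀/C) / k
t = ln(283/23.2) / 0.2082 = 2.501 / 0.2082 ≈ 12.0 hours

12.0 hours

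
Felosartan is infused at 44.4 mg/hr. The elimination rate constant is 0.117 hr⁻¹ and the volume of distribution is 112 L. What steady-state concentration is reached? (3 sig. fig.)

3.39 µg/mL

CL = k · V = 0.117 × 112 = 13.10 L/hr
Css = rate / CL = 44.4 / 13.10 ≈ 3.39 µg/mL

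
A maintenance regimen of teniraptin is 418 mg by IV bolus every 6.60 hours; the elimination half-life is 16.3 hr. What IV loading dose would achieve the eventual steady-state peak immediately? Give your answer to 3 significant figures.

k = ln 2 / 16.3 = 0.04252 hr⁻¹
Accumulation ratio R = 1 / (1 − e^(−kτ)) = 1 / (1 − e^(−0.04252×6.60)) = 1 / (1 − 0.7553) = 4.086
Loading dose = maintenance dose × R = 418 × 4.086 ≈ 1710 mg

1710 mg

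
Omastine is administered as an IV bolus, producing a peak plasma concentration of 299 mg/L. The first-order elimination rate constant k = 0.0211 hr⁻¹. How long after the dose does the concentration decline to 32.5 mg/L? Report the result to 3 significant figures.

105 hours

C(t) = C₀ e^(−kt)  ⇒  t = ln(C₀/C) / k
t = ln(299/32.5) / 0.02110 = 2.219 / 0.02110 ≈ 105 hours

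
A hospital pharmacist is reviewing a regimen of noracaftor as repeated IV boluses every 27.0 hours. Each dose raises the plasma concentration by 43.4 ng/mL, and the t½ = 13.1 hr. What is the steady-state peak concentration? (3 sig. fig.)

k = ln 2 / 13.1 = 0.05291 hr⁻¹
Fraction remaining after one interval: e^(−kτ) = e^(−0.05291 × 27.0) = 0.2396
R = 1 / (1 − 0.2396) = 1.315
Css,max = 43.4 × 1.315 ≈ 57.1 ng/mL

57.1 ng/mL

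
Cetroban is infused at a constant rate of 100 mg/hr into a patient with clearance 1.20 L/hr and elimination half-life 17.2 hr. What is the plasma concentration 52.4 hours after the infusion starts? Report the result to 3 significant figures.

Css = rate / CL = 100 / 1.20 = 83.33 mg/L
k = ln 2 / 17.2 = 0.04030 hr⁻¹
C(t) = Css (1 − e^(−kt)) = 83.33 × (1 − e^(−2.112)) = 83.33 × 0.8790 ≈ 73.2 mg/L

73.2 mg/L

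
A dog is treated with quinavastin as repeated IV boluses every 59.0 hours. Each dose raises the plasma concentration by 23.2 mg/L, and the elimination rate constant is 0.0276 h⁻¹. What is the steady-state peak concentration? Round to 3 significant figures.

28.9 mg/L

Fraction remaining after one interval: e^(−kτ) = e^(−0.02760 × 59.0) = 0.1962
R = 1 / (1 − 0.1962) = 1.244
Css,max = 23.2 × 1.244 ≈ 28.9 mg/L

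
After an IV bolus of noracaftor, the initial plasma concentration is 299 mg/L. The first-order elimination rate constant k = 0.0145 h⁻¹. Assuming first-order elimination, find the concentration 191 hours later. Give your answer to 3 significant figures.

C(t) = C₀ e^(−kt) = 299 × e^(−0.01450 × 191) = 299 × e^(−2.770) = 299 × 0.06269 ≈ 18.7 mg/L

18.7 mg/L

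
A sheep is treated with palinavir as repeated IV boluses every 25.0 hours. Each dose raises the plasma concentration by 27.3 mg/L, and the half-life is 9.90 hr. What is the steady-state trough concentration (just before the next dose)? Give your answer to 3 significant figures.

5.74 mg/L

k = ln 2 / 9.90 = 0.07001 hr⁻¹
Fraction remaining after one interval: e^(−kτ) = e^(−0.07001 × 25.0) = 0.1737
R = 1 / (1 − 0.1737) = 1.210
Css,max = 27.3 × 1.210 = 33.04 mg/L
Css,min = Css,max × e^(−kτ) = 33.04 × 0.1737 ≈ 5.74 mg/L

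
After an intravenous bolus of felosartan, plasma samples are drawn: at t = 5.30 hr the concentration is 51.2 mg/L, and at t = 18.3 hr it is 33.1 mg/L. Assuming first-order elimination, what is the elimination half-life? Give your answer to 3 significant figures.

20.7 hours

k = ln(C₁/C₂) / (t₂ − t₁) = ln(51.2/33.1) / (18.3 − 5.30)
  = 0.4362 / 13.00 = 0.03355 hr⁻¹
t½ = ln 2 / k = ln 2 / 0.03355 ≈ 20.7 hours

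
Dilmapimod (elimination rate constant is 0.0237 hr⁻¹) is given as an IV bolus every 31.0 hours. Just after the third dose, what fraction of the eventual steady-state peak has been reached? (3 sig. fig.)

f_n = 1 − e^(−nkτ) = 1 − e^(−3 × 0.02370 × 31.0) = 1 − e^(−2.204) = 1 − 0.1103 ≈ 0.890

0.890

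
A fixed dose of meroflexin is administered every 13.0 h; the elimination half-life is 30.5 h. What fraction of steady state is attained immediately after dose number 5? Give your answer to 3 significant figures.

0.772

k = ln 2 / 30.5 = 0.02273 h⁻¹
f_n = 1 − e^(−nkτ) = 1 − e^(−5 × 0.02273 × 13.0) = 1 − e^(−1.477) = 1 − 0.2283 ≈ 0.772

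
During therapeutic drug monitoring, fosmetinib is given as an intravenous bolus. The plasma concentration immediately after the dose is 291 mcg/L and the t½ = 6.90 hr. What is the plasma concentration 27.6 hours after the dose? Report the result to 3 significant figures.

k = ln 2 / 6.90 = 0.1005 hr⁻¹
27.6 hr is 4.000 half-lives, so C = 291 × (1/2)^4.000 = 291 × 0.06250 ≈ 18.2 mcg/L

18.2 mcg/L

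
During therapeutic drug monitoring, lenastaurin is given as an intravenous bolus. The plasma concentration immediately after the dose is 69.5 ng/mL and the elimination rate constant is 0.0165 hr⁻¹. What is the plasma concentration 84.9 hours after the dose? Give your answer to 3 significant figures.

C(t) = C₀ e^(−kt) = 69.5 × e^(−0.01650 × 84.9) = 69.5 × e^(−1.401) = 69.5 × 0.2464 ≈ 17.1 ng/mL

17.1 ng/mL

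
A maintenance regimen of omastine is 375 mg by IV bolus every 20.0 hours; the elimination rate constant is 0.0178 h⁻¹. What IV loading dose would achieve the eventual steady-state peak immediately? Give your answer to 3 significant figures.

Accumulation ratio R = 1 / (1 − e^(−kτ)) = 1 / (1 − e^(−0.01780×20.0)) = 1 / (1 − 0.7005) = 3.339
Loading dose = maintenance dose × R = 375 × 3.339 ≈ 1250 mg

1250 mg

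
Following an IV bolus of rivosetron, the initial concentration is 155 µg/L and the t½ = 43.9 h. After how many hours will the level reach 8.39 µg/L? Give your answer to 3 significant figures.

k = ln 2 / 43.9 = 0.01579 h⁻¹
C(t) = C₀ e^(−kt)  ⇒  t = ln(C₀/C) / k
t = ln(155/8.39) / 0.01579 = 2.916 / 0.01579 ≈ 185 hours

185 hours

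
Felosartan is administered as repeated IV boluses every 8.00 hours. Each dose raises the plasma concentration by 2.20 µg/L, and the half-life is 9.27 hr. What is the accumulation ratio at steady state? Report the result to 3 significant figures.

k = ln 2 / 9.27 = 0.07477 hr⁻¹
Fraction remaining after one interval: e^(−kτ) = e^(−0.07477 × 8.00) = 0.5498
R = 1 / (1 − 0.5498) = 1 / 0.4502 ≈ 2.22

2.22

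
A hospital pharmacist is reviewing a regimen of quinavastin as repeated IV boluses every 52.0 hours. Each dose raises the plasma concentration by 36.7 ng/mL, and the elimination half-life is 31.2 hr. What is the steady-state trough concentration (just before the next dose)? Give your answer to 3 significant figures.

k = ln 2 / 31.2 = 0.02222 hr⁻¹
Fraction remaining after one interval: e^(−kτ) = e^(−0.02222 × 52.0) = 0.3150
R = 1 / (1 − 0.3150) = 1.460
Css,max = 36.7 × 1.460 = 53.58 ng/mL
Css,min = Css,max × e^(−kτ) = 53.58 × 0.3150 ≈ 16.9 ng/mL

16.9 ng/mL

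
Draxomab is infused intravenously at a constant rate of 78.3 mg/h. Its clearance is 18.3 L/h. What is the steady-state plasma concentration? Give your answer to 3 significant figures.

Css = infusion rate / CL = 78.3 / 18.3 ≈ 4.28 mg/L

4.28 mg/L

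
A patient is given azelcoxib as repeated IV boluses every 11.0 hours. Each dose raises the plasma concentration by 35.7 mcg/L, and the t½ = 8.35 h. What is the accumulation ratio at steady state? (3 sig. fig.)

1.67

k = ln 2 / 8.35 = 0.08301 h⁻¹
Fraction remaining after one interval: e^(−kτ) = e^(−0.08301 × 11.0) = 0.4013
R = 1 / (1 − 0.4013) = 1 / 0.5987 ≈ 1.67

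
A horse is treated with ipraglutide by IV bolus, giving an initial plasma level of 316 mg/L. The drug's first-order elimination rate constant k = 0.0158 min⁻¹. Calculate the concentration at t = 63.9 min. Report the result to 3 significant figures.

115 mg/L

C(t) = C₀ e^(−kt) = 316 × e^(−0.01580 × 63.9) = 316 × e^(−1.010) = 316 × 0.3644 ≈ 115 mg/L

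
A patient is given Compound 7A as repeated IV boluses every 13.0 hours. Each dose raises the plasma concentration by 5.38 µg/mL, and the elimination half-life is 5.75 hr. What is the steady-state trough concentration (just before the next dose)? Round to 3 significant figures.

k = ln 2 / 5.75 = 0.1205 hr⁻¹
Fraction remaining after one interval: e^(−kτ) = e^(−0.1205 × 13.0) = 0.2086
R = 1 / (1 − 0.2086) = 1.264
Css,max = 5.38 × 1.264 = 6.798 µg/mL
Css,min = Css,max × e^(−kτ) = 6.798 × 0.2086 ≈ 1.42 µg/mL

1.42 µg/mL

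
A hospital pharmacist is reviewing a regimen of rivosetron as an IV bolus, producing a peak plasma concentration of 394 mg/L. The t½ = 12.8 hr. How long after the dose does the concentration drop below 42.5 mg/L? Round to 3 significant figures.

k = ln 2 / 12.8 = 0.05415 hr⁻¹
C(t) = C₀ e^(−kt)  ⇒  t = ln(C₀/C) / k
t = ln(394/42.5) / 0.05415 = 2.227 / 0.05415 ≈ 41.1 hours

41.1 hours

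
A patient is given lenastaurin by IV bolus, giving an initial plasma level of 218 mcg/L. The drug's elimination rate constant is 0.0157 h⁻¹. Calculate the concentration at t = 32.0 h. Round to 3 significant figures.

C(t) = C₀ e^(−kt) = 218 × e^(−0.01570 × 32.0) = 218 × e^(−0.5024) = 218 × 0.6051 ≈ 132 mcg/L

132 mcg/L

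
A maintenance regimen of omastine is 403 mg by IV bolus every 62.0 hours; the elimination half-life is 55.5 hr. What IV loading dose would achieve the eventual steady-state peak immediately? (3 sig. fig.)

k = ln 2 / 55.5 = 0.01249 hr⁻¹
Accumulation ratio R = 1 / (1 − e^(−kτ)) = 1 / (1 − e^(−0.01249×62.0)) = 1 / (1 − 0.4610) = 1.855
Loading dose = maintenance dose × R = 403 × 1.855 ≈ 748 mg

748 mg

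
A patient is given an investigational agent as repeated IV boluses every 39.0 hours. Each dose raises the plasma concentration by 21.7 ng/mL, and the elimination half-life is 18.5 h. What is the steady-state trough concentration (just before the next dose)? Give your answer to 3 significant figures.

k = ln 2 / 18.5 = 0.03747 h⁻¹
Fraction remaining after one interval: e^(−kτ) = e^(−0.03747 × 39.0) = 0.2320
R = 1 / (1 − 0.2320) = 1.302
Css,max = 21.7 × 1.302 = 28.25 ng/mL
Css,min = Css,max × e^(−kτ) = 28.25 × 0.2320 ≈ 6.55 ng/mL

6.55 ng/mL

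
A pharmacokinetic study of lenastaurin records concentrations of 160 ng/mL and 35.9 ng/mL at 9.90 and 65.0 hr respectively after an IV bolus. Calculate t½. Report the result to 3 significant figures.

25.6 hours

k = ln(C₁/C₂) / (t₂ − t₁) = ln(160/35.9) / (65.0 − 9.90)
  = 1.494 / 55.10 = 0.02712 hr⁻¹
t½ = ln 2 / k = ln 2 / 0.02712 ≈ 25.6 hours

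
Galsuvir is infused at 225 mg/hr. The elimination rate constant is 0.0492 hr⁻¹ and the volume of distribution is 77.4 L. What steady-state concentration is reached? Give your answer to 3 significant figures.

59.1 mg/L

CL = k · V = 0.0492 × 77.4 = 3.808 L/hr
Css = rate / CL = 225 / 3.808 ≈ 59.1 mg/L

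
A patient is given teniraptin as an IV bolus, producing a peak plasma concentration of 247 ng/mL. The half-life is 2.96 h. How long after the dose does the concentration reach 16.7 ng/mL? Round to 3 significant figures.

11.5 hours

k = ln 2 / 2.96 = 0.2342 h⁻¹
C(t) = C₀ e^(−kt)  ⇒  t = ln(C₀/C) / k
t = ln(247/16.7) / 0.2342 = 2.694 / 0.2342 ≈ 11.5 hours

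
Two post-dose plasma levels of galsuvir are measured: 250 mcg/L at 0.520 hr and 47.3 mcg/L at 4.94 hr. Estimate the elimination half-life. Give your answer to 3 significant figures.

1.84 hours

k = ln(C₁/C₂) / (t₂ − t₁) = ln(250/47.3) / (4.94 − 0.520)
  = 1.665 / 4.420 = 0.3767 hr⁻¹
t½ = ln 2 / k = ln 2 / 0.3767 ≈ 1.84 hours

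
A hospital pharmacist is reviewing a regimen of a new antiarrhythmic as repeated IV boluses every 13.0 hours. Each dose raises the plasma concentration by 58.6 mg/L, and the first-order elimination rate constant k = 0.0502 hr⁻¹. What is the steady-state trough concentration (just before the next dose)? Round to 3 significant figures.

63.7 mg/L

Fraction remaining after one interval: e^(−kτ) = e^(−0.05020 × 13.0) = 0.5207
R = 1 / (1 − 0.5207) = 2.086
Css,max = 58.6 × 2.086 = 122.3 mg/L
Css,min = Css,max × e^(−kτ) = 122.3 × 0.5207 ≈ 63.7 mg/L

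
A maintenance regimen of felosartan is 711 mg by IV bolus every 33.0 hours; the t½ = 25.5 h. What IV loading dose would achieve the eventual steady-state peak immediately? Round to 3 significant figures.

1200 mg

k = ln 2 / 25.5 = 0.02718 h⁻¹
Accumulation ratio R = 1 / (1 − e^(−kτ)) = 1 / (1 − e^(−0.02718×33.0)) = 1 / (1 − 0.4078) = 1.689
Loading dose = maintenance dose × R = 711 × 1.689 ≈ 1200 mg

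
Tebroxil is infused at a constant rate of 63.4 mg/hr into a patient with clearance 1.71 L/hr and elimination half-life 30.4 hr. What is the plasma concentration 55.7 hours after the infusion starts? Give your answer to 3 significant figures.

Css = rate / CL = 63.4 / 1.71 = 37.08 µg/mL
k = ln 2 / 30.4 = 0.02280 hr⁻¹
C(t) = Css (1 − e^(−kt)) = 37.08 × (1 − e^(−1.270)) = 37.08 × 0.7192 ≈ 26.7 µg/mL

26.7 µg/mL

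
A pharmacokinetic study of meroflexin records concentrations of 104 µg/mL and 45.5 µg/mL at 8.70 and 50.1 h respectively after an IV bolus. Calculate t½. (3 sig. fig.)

34.7 hours

k = ln(C₁/C₂) / (t₂ − t₁) = ln(104/45.5) / (50.1 − 8.70)
  = 0.8267 / 41.40 = 0.01997 h⁻¹
t½ = ln 2 / k = ln 2 / 0.01997 ≈ 34.7 hours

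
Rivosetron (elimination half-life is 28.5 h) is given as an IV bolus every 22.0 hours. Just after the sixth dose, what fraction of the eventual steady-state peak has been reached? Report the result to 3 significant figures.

k = ln 2 / 28.5 = 0.02432 h⁻¹
f_n = 1 − e^(−nkτ) = 1 − e^(−6 × 0.02432 × 22.0) = 1 − e^(−3.210) = 1 − 0.04034 ≈ 0.960

0.960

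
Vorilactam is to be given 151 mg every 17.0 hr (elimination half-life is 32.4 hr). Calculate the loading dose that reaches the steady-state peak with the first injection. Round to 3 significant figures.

k = ln 2 / 32.4 = 0.02139 hr⁻¹
Accumulation ratio R = 1 / (1 − e^(−kτ)) = 1 / (1 − e^(−0.02139×17.0)) = 1 / (1 − 0.6951) = 3.280
Loading dose = maintenance dose × R = 151 × 3.280 ≈ 495 mg

495 mg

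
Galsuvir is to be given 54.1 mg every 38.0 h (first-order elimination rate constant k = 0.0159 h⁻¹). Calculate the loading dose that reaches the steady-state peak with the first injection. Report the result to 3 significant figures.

Accumulation ratio R = 1 / (1 − e^(−kτ)) = 1 / (1 − e^(−0.01590×38.0)) = 1 / (1 − 0.5465) = 2.205
Loading dose = maintenance dose × R = 54.1 × 2.205 ≈ 119 mg

119 mg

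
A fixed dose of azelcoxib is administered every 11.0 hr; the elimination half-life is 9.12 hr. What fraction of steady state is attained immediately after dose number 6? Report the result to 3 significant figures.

0.993

k = ln 2 / 9.12 = 0.07600 hr⁻¹
f_n = 1 − e^(−nkτ) = 1 − e^(−6 × 0.07600 × 11.0) = 1 − e^(−5.016) = 1 − 0.006630 ≈ 0.993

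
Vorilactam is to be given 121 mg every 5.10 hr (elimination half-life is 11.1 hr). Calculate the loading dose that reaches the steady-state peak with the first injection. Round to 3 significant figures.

444 mg

k = ln 2 / 11.1 = 0.06245 hr⁻¹
Accumulation ratio R = 1 / (1 − e^(−kτ)) = 1 / (1 − e^(−0.06245×5.10)) = 1 / (1 − 0.7273) = 3.666
Loading dose = maintenance dose × R = 121 × 3.666 ≈ 444 mg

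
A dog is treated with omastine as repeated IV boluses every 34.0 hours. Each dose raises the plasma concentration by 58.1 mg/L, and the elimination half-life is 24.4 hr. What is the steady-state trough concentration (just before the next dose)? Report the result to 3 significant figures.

35.7 mg/L

k = ln 2 / 24.4 = 0.02841 hr⁻¹
Fraction remaining after one interval: e^(−kτ) = e^(−0.02841 × 34.0) = 0.3807
R = 1 / (1 − 0.3807) = 1.615
Css,max = 58.1 × 1.615 = 93.81 mg/L
Css,min = Css,max × e^(−kτ) = 93.81 × 0.3807 ≈ 35.7 mg/L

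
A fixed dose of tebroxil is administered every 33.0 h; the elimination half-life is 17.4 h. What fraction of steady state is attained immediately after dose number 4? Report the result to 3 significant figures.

k = ln 2 / 17.4 = 0.03984 h⁻¹
f_n = 1 − e^(−nkτ) = 1 − e^(−4 × 0.03984 × 33.0) = 1 − e^(−5.258) = 1 − 0.005204 ≈ 0.995

0.995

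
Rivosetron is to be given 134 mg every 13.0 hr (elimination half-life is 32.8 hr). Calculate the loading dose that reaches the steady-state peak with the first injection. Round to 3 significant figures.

558 mg

k = ln 2 / 32.8 = 0.02113 hr⁻¹
Accumulation ratio R = 1 / (1 − e^(−kτ)) = 1 / (1 − e^(−0.02113×13.0)) = 1 / (1 − 0.7598) = 4.163
Loading dose = maintenance dose × R = 134 × 4.163 ≈ 558 mg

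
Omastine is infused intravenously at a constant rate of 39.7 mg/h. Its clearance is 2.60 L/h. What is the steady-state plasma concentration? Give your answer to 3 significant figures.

Css = infusion rate / CL = 39.7 / 2.60 ≈ 15.3 mg/L

15.3 mg/L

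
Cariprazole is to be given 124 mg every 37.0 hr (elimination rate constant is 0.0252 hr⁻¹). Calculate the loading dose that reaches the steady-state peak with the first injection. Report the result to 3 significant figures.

Accumulation ratio R = 1 / (1 − e^(−kτ)) = 1 / (1 − e^(−0.02520×37.0)) = 1 / (1 − 0.3936) = 1.649
Loading dose = maintenance dose × R = 124 × 1.649 ≈ 204 mg

204 mg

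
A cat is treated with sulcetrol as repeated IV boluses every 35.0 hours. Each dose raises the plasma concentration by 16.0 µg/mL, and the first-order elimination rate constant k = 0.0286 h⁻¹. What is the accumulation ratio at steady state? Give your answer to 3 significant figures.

1.58

Fraction remaining after one interval: e^(−kτ) = e^(−0.02860 × 35.0) = 0.3675
R = 1 / (1 − 0.3675) = 1 / 0.6325 ≈ 1.58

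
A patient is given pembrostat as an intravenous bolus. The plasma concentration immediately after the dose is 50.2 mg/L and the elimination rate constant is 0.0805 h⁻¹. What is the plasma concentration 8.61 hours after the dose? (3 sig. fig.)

25.1 mg/L

C(t) = C₀ e^(−kt) = 50.2 × e^(−0.08050 × 8.61) = 50.2 × e^(−0.6931) = 50.2 × 0.5000 ≈ 25.1 mg/L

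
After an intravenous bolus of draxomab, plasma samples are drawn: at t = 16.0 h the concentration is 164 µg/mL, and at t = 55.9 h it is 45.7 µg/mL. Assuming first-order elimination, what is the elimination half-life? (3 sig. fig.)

21.6 hours

k = ln(C₁/C₂) / (t₂ − t₁) = ln(164/45.7) / (55.9 − 16.0)
  = 1.278 / 39.90 = 0.03202 h⁻¹
t½ = ln 2 / k = ln 2 / 0.03202 ≈ 21.6 hours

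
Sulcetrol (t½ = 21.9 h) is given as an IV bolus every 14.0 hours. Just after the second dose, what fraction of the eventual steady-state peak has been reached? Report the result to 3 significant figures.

0.588

k = ln 2 / 21.9 = 0.03165 h⁻¹
f_n = 1 − e^(−nkτ) = 1 − e^(−2 × 0.03165 × 14.0) = 1 − e^(−0.8862) = 1 − 0.4122 ≈ 0.588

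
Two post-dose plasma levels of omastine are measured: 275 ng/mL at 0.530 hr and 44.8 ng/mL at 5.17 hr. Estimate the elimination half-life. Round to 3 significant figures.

1.77 hours

k = ln(C₁/C₂) / (t₂ − t₁) = ln(275/44.8) / (5.17 − 0.530)
  = 1.815 / 4.640 = 0.3911 hr⁻¹
t½ = ln 2 / k = ln 2 / 0.3911 ≈ 1.77 hours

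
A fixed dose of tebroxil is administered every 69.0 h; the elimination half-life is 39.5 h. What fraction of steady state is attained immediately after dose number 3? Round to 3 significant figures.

0.974

k = ln 2 / 39.5 = 0.01755 h⁻¹
f_n = 1 − e^(−nkτ) = 1 − e^(−3 × 0.01755 × 69.0) = 1 − e^(−3.632) = 1 − 0.02645 ≈ 0.974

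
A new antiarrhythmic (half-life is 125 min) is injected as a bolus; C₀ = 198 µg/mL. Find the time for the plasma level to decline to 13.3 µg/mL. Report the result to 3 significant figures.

k = ln 2 / 125 = 0.005545 min⁻¹
C(t) = C₀ e^(−kt)  ⇒  t = ln(C₀/C) / k
t = ln(198/13.3) / 0.005545 = 2.701 / 0.005545 ≈ 487 minutes

487 minutes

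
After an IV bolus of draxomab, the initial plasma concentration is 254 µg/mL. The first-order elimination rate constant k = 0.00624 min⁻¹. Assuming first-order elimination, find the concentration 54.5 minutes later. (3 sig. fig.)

C(t) = C₀ e^(−kt) = 254 × e^(−0.006240 × 54.5) = 254 × e^(−0.3401) = 254 × 0.7117 ≈ 181 µg/mL

181 µg/mL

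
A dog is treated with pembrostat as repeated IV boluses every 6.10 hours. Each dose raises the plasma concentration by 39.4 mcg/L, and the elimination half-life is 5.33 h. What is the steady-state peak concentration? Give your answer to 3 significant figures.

k = ln 2 / 5.33 = 0.1300 h⁻¹
Fraction remaining after one interval: e^(−kτ) = e^(−0.1300 × 6.10) = 0.4524
R = 1 / (1 − 0.4524) = 1.826
Css,max = 39.4 × 1.826 ≈ 71.9 mcg/L

71.9 mcg/L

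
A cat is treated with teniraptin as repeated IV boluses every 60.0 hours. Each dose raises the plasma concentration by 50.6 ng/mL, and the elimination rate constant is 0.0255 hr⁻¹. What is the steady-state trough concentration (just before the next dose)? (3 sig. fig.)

Fraction remaining after one interval: e^(−kτ) = e^(−0.02550 × 60.0) = 0.2165
R = 1 / (1 − 0.2165) = 1.276
Css,max = 50.6 × 1.276 = 64.58 ng/mL
Css,min = Css,max × e^(−kτ) = 64.58 × 0.2165 ≈ 14.0 ng/mL

14.0 ng/mL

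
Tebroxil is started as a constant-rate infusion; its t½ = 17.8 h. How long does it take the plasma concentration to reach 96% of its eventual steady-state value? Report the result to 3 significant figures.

k = ln 2 / 17.8 = 0.03894 h⁻¹
f = 1 − e^(−kt)  ⇒  t = −ln(1 − f) / k
t = −ln(1 − 0.96) / 0.03894 = 3.219 / 0.03894 ≈ 82.7 hours

82.7 hours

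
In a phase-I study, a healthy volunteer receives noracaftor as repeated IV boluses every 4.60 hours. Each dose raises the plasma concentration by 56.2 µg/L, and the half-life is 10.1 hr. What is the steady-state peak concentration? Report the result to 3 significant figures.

208 µg/L

k = ln 2 / 10.1 = 0.06863 hr⁻¹
Fraction remaining after one interval: e^(−kτ) = e^(−0.06863 × 4.60) = 0.7293
R = 1 / (1 − 0.7293) = 3.694
Css,max = 56.2 × 3.694 ≈ 208 µg/L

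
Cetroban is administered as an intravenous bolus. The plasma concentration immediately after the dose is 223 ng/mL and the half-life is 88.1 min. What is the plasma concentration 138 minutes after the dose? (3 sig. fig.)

k = ln 2 / 88.1 = 0.007868 min⁻¹
C(t) = C₀ e^(−kt) = 223 × e^(−0.007868 × 138) = 223 × e^(−1.086) = 223 × 0.3376 ≈ 75.3 ng/mL

75.3 ng/mL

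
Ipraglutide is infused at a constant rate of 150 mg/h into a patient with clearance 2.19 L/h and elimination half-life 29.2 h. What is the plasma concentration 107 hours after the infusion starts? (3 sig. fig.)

Css = rate / CL = 150 / 2.19 = 68.49 mg/L
k = ln 2 / 29.2 = 0.02374 h⁻¹
C(t) = Css (1 − e^(−kt)) = 68.49 × (1 − e^(−2.540)) = 68.49 × 0.9211 ≈ 63.1 mg/L

63.1 mg/L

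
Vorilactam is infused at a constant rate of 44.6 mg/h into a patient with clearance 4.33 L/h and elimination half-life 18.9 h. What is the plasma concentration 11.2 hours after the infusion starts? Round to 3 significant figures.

3.47 µg/mL

Css = rate / CL = 44.6 / 4.33 = 10.30 µg/mL
k = ln 2 / 18.9 = 0.03667 h⁻¹
C(t) = Css (1 − e^(−kt)) = 10.30 × (1 − e^(−0.4108)) = 10.30 × 0.3368 ≈ 3.47 µg/mL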